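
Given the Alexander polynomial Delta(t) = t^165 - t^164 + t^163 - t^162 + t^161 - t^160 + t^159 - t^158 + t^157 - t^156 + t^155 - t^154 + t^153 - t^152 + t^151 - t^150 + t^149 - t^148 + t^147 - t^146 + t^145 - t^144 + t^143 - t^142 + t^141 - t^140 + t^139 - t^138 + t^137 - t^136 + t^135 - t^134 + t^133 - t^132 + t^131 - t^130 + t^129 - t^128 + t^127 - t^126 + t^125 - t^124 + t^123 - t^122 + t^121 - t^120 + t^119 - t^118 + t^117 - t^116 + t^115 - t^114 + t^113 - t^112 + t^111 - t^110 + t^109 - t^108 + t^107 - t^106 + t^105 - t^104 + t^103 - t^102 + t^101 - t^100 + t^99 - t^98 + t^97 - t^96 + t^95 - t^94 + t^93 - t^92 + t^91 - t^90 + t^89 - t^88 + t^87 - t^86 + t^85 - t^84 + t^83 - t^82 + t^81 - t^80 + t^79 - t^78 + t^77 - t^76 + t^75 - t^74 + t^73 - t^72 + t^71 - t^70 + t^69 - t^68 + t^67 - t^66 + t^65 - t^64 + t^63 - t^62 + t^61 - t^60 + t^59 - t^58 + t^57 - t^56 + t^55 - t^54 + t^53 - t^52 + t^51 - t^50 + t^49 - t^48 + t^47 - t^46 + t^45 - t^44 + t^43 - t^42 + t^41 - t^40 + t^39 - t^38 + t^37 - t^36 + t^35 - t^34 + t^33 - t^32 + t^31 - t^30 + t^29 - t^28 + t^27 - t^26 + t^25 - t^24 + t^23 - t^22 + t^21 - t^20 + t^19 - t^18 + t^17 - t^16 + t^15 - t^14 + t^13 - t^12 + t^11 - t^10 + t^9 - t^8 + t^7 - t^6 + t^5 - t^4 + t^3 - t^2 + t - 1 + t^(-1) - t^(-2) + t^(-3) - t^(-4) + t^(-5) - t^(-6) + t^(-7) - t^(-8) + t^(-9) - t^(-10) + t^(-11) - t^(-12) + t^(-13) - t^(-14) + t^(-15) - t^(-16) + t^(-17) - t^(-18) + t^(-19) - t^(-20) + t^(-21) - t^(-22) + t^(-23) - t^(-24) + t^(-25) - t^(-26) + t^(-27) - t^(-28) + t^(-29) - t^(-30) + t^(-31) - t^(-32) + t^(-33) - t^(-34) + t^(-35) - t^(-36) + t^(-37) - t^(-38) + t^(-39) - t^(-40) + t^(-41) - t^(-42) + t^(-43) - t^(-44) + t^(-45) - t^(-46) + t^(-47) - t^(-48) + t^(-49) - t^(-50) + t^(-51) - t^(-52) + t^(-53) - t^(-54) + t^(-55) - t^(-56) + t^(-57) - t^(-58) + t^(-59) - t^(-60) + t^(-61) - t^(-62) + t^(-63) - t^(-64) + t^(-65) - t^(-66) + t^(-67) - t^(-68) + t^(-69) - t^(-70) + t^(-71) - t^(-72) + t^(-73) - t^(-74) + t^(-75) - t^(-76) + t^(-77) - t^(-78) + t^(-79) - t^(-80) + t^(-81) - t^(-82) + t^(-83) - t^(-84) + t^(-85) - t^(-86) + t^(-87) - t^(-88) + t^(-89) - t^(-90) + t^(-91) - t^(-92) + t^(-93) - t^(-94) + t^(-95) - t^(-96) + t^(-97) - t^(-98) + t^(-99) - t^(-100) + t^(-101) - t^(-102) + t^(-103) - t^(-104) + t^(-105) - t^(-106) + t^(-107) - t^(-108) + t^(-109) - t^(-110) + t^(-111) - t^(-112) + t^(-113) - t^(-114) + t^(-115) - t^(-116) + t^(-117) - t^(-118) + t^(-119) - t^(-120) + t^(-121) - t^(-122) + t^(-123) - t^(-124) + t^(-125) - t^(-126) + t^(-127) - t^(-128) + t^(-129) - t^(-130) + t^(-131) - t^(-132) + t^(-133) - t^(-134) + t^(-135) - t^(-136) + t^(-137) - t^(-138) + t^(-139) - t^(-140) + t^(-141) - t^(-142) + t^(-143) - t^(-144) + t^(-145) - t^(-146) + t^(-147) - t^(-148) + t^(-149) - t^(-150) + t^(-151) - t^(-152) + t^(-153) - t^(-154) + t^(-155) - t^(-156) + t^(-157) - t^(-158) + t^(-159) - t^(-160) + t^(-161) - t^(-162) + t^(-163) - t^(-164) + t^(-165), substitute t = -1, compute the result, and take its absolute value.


Step 1: The polynomial has 331 terms with alternating signs, exponents from 165 down to -165.
Step 2: Substitute t = -1. The i-th term has coefficient (-1)^i and exponent (m-i),
  so its value is (-1)^i * (-1)^(m-i) = (-1)^m = -1 for every i.
Step 3: All 331 terms equal -1, so Delta(-1) = 331 * (-1) = -331
Step 4: |Delta(-1)| = 331

331


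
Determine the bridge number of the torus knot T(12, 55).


The bridge number of T(p,q) is min(p,q).
min(12, 55) = 12

12


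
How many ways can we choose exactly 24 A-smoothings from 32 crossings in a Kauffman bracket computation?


We choose which 24 of 32 crossings get A-smoothings.
C(32, 24) = 32! / (24! * 8!)
= 10518300

10518300


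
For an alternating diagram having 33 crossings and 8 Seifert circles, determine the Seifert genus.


For alternating knots, g = (c - s + 1)/2.
= (33 - 8 + 1)/2
= 26/2 = 13

13


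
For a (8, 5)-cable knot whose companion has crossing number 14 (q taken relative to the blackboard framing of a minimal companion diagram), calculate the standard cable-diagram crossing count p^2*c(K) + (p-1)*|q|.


Step 1: Each of the c(K) crossings of the companion diagram becomes p*p = p^2 crossings among the p parallel strands, and each of the |q| twists s_1 s_2 ... s_(p-1) adds (p-1) crossings.
  Crossings = p^2 * c(K) + (p-1)*|q|
Step 2: = 8^2 * 14 + (8-1)*5
Step 3: = 64*14 + 7*5
Step 4: = 896 + 35 = 931

931


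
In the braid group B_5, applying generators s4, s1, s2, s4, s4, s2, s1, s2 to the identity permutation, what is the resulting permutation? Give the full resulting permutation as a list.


Starting with identity [1, 2, 3, 4, 5].
Apply generators in sequence:
  After s4: [1, 2, 3, 5, 4]
  After s1: [2, 1, 3, 5, 4]
  After s2: [2, 3, 1, 5, 4]
  After s4: [2, 3, 1, 4, 5]
  After s4: [2, 3, 1, 5, 4]
  After s2: [2, 1, 3, 5, 4]
  After s1: [1, 2, 3, 5, 4]
  After s2: [1, 3, 2, 5, 4]
Final permutation: [1, 3, 2, 5, 4]

[1, 3, 2, 5, 4]


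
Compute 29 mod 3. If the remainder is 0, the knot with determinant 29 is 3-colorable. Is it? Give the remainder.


Step 1: A knot is p-colorable if and only if p divides its determinant.
Step 2: Compute 29 mod 3.
29 = 9 * 3 + 2
Step 3: 29 mod 3 = 2
Step 4: The knot is 3-colorable: no

2


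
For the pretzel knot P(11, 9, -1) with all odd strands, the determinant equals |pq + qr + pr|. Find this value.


Step 1: Compute pq + qr + pr.
pq = 11*9 = 99
qr = 9*(-1) = -9
pr = 11*(-1) = -11
pq + qr + pr = 99 + (-9) + (-11) = 79
Step 2: Take absolute value.
det(P(11,9,-1)) = |79| = 79

79


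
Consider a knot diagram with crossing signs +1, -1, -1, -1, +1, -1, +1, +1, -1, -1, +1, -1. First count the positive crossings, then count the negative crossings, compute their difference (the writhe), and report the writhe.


Step 1: Count positive crossings (+1).
Positive crossings: 5
Step 2: Count negative crossings (-1).
Negative crossings: 7
Step 3: Writhe = (positive) - (negative)
w = 5 - 7 = -2
Step 4: |w| = 2, and w is negative

-2


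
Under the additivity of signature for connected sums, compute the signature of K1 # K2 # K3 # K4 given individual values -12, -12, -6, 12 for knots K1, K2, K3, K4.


The signature is additive under connected sum.
signature(K1 # K2 # K3 # K4) = (-12) + (-12) + (-6) + (12)
= -18

-18


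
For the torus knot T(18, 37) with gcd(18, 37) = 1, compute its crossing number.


For a torus knot T(p, q) with gcd(p,q)=1,
the crossing number is min(p*(q-1), q*(p-1)).
p*(q-1) = 18*36 = 648
q*(p-1) = 37*17 = 629
min(648, 629) = 629

629


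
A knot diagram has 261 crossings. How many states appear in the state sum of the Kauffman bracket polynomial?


Each crossing contributes 2 choices (A-smoothing or B-smoothing).
Total states = 2^261 = 3705346855594118253554271520278013051304639509300498049262642688253220148477952

3705346855594118253554271520278013051304639509300498049262642688253220148477952


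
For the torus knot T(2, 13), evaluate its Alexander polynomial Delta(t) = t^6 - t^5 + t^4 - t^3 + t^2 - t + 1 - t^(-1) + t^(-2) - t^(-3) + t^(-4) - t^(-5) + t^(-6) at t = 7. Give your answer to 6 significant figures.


Substituting t = 7 into Delta(t) = t^6 - t^5 + t^4 - t^3 + t^2 - t + 1 - t^(-1) + t^(-2) - t^(-3) + t^(-4) - t^(-5) + t^(-6):
Term values: (117649) + (-16807) + (2401) + (-343) + (49) + (-7) + (1) + (-0.142857) + (0.0204082) + (-0.00291545) + (0.000416493) + (-5.9499e-05) + (8.49986e-06)
Sum = 102942.875
Rounded to 6 significant figures: 102943

102943


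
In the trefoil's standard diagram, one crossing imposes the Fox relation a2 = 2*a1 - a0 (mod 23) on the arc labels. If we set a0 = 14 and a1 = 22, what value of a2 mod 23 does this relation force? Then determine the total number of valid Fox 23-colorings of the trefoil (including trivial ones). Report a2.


Step 1: Apply the given crossing relation 2*a1 - a0 - a2 = 0 (mod 23).
  a2 = 2*a1 - a0 mod 23
  a2 = 2*22 - 14 mod 23
  a2 = 44 - 14 mod 23
  a2 = 30 mod 23 = 7
Step 2: The trefoil has determinant 3.
  Number of Fox p-colorings (p prime) is p^2 if p = 3, else p.
  Since 23 does not divide 3, only trivial (constant) colorings exist.
  (So the trial a0 = 14, a1 = 22 with a0 != a1 does NOT extend to a valid coloring of the whole trefoil: the other two crossing relations require 3*(a1 - a0) = 0 (mod 23), which fails.)
  Total colorings = 23
Step 3: a2 = 7, total Fox 23-colorings = 23

7


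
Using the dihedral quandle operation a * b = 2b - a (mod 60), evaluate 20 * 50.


20 * 50 = 2*50 - 20 mod 60
= 100 - 20 mod 60
= 80 mod 60 = 20

20


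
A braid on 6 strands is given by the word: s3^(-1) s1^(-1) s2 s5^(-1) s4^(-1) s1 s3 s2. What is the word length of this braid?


The word length counts the number of generators (including inverses).
Listing each generator: s3^(-1), s1^(-1), s2, s5^(-1), s4^(-1), s1, s3, s2
There are 8 generators in this braid word.

8


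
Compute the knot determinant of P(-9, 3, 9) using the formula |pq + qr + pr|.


Step 1: Compute pq + qr + pr.
pq = (-9)*3 = -27
qr = 3*9 = 27
pr = (-9)*9 = -81
pq + qr + pr = -27 + 27 + (-81) = -81
Step 2: Take absolute value.
det(P(-9,3,9)) = |-81| = 81

81


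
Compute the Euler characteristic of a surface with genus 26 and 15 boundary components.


chi = 2 - 2g - b
= 2 - 2*26 - 15
= 2 - 52 - 15 = -65

-65


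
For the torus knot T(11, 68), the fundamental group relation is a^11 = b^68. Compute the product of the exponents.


The relation is a^11 = b^68.
Product of exponents = 11 * 68
= 748

748


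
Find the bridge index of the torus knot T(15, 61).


The bridge number of T(p,q) is min(p,q).
min(15, 61) = 15

15


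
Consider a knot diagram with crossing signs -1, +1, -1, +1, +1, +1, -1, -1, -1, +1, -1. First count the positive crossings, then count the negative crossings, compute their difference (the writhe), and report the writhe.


Step 1: Count positive crossings (+1).
Positive crossings: 5
Step 2: Count negative crossings (-1).
Negative crossings: 6
Step 3: Writhe = (positive) - (negative)
w = 5 - 6 = -1
Step 4: |w| = 1, and w is negative

-1


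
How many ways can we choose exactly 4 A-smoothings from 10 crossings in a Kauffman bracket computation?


We choose which 4 of 10 crossings get A-smoothings.
C(10, 4) = 10! / (4! * 6!)
= 210

210


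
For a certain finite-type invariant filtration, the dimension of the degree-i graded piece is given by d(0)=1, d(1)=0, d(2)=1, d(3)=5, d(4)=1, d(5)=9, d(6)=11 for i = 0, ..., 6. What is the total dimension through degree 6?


Total dimension = d(0) + d(1) + ... + d(6)
= 1 + 0 + 1 + 5 + 1 + 9 + 11
= 28

28


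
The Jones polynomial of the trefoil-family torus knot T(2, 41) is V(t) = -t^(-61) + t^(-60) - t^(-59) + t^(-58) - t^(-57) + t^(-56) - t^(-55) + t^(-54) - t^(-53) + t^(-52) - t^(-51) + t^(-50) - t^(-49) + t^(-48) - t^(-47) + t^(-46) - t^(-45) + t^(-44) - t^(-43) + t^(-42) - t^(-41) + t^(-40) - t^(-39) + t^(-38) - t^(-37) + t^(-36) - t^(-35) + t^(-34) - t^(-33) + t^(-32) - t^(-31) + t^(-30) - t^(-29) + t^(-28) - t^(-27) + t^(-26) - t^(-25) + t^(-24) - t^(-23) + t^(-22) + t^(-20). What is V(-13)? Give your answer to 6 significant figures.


Substituting t = -13 into V(t) = -t^(-61) + t^(-60) - t^(-59) + t^(-58) - t^(-57) + t^(-56) - t^(-55) + t^(-54) - t^(-53) + t^(-52) - t^(-51) + t^(-50) - t^(-49) + t^(-48) - t^(-47) + t^(-46) - t^(-45) + t^(-44) - t^(-43) + t^(-42) - t^(-41) + t^(-40) - t^(-39) + t^(-38) - t^(-37) + t^(-36) - t^(-35) + t^(-34) - t^(-33) + t^(-32) - t^(-31) + t^(-30) - t^(-29) + t^(-28) - t^(-27) + t^(-26) - t^(-25) + t^(-24) - t^(-23) + t^(-22) + t^(-20):
  (-)t^(-61) = 1.12061e-68
  (+)t^(-60) = 1.4568e-67
  (-)t^(-59) = 1.89384e-66
  (+)t^(-58) = 2.46199e-65
  (-)t^(-57) = 3.20058e-64
  (+)t^(-56) = 4.16076e-63
  (-)t^(-55) = 5.40898e-62
  (+)t^(-54) = 7.03168e-61
  (-)t^(-53) = 9.14118e-60
  (+)t^(-52) = 1.18835e-58
  (-)t^(-51) = 1.54486e-57
  (+)t^(-50) = 2.00832e-56
  (-)t^(-49) = 2.61081e-55
  (+)t^(-48) = 3.39406e-54
  (-)t^(-47) = 4.41227e-53
  (+)t^(-46) = 5.73596e-52
  (-)t^(-45) = 7.45674e-51
  (+)t^(-44) = 9.69377e-50
  (-)t^(-43) = 1.26019e-48
  (+)t^(-42) = 1.63825e-47
  (-)t^(-41) = 2.12972e-46
  (+)t^(-40) = 2.76864e-45
  (-)t^(-39) = 3.59923e-44
  (+)t^(-38) = 4.679e-43
  (-)t^(-37) = 6.08269e-42
  (+)t^(-36) = 7.9075e-41
  (-)t^(-35) = 1.02798e-39
  (+)t^(-34) = 1.33637e-38
  (-)t^(-33) = 1.73728e-37
  (+)t^(-32) = 2.25846e-36
  (-)t^(-31) = 2.936e-35
  (+)t^(-30) = 3.8168e-34
  (-)t^(-29) = 4.96184e-33
  (+)t^(-28) = 6.45039e-32
  (-)t^(-27) = 8.38551e-31
  (+)t^(-26) = 1.09012e-29
  (-)t^(-25) = 1.41715e-28
  (+)t^(-24) = 1.8423e-27
  (-)t^(-23) = 2.39499e-26
  (+)t^(-22) = 3.11348e-25
  (+)t^(-20) = 5.26178e-23
Sum = (1.12061e-68) + (1.4568e-67) + (1.89384e-66) + (2.46199e-65) + (3.20058e-64) + (4.16076e-63) + (5.40898e-62) + (7.03168e-61) + (9.14118e-60) + (1.18835e-58) + (1.54486e-57) + (2.00832e-56) + (2.61081e-55) + (3.39406e-54) + (4.41227e-53) + (5.73596e-52) + (7.45674e-51) + (9.69377e-50) + (1.26019e-48) + (1.63825e-47) + (2.12972e-46) + (2.76864e-45) + (3.59923e-44) + (4.679e-43) + (6.08269e-42) + (7.9075e-41) + (1.02798e-39) + (1.33637e-38) + (1.73728e-37) + (2.25846e-36) + (2.936e-35) + (3.8168e-34) + (4.96184e-33) + (6.45039e-32) + (8.38551e-31) + (1.09012e-29) + (1.41715e-28) + (1.8423e-27) + (2.39499e-26) + (3.11348e-25) + (5.26178e-23)
= 5.295512627e-23
Rounded to 6 significant figures: 5.29551e-23

5.29551e-23


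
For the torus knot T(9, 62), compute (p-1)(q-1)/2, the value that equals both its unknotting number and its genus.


For a torus knot T(p,q), both the unknotting number and genus equal (p-1)(q-1)/2.
= (9-1)(62-1)/2
= 8*61/2
= 488/2 = 244

244


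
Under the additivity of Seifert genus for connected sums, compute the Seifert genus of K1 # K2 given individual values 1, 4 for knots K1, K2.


The Seifert genus is additive under connected sum.
Seifert genus(K1 # K2) = (1) + (4)
= 5

5


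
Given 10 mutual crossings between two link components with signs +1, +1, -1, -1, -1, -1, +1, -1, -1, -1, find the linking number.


Step 1: Count positive crossings: 3
Step 2: Count negative crossings: 7
Step 3: Sum of signs = 3 - 7 = -4
Step 4: Linking number = sum/2 = -4/2 = -2

-2


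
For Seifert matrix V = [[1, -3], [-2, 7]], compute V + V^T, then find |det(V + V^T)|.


Step 1: Form V + V^T where V = [[1, -3], [-2, 7]]
  V^T = [[1, -2], [-3, 7]]
  V + V^T = [[2, -5], [-5, 14]]
Step 2: det(V + V^T) = 2*14 - (-5)*(-5)
  = 28 - 25 = 3
Step 3: Knot determinant = |det(V + V^T)| = |3| = 3

3


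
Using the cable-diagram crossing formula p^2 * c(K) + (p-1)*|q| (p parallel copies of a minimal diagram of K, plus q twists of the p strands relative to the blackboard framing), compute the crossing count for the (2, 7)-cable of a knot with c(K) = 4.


Step 1: Each of the c(K) crossings of the companion diagram becomes p*p = p^2 crossings among the p parallel strands, and each of the |q| twists s_1 s_2 ... s_(p-1) adds (p-1) crossings.
  Crossings = p^2 * c(K) + (p-1)*|q|
Step 2: = 2^2 * 4 + (2-1)*7
Step 3: = 4*4 + 1*7
Step 4: = 16 + 7 = 23

23


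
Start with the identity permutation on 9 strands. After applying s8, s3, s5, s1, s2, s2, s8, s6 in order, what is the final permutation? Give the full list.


Starting with identity [1, 2, 3, 4, 5, 6, 7, 8, 9].
Apply generators in sequence:
  After s8: [1, 2, 3, 4, 5, 6, 7, 9, 8]
  After s3: [1, 2, 4, 3, 5, 6, 7, 9, 8]
  After s5: [1, 2, 4, 3, 6, 5, 7, 9, 8]
  After s1: [2, 1, 4, 3, 6, 5, 7, 9, 8]
  After s2: [2, 4, 1, 3, 6, 5, 7, 9, 8]
  After s2: [2, 1, 4, 3, 6, 5, 7, 9, 8]
  After s8: [2, 1, 4, 3, 6, 5, 7, 8, 9]
  After s6: [2, 1, 4, 3, 6, 7, 5, 8, 9]
Final permutation: [2, 1, 4, 3, 6, 7, 5, 8, 9]

[2, 1, 4, 3, 6, 7, 5, 8, 9]


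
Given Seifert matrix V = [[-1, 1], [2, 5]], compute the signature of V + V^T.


Step 1: V + V^T = [[-2, 3], [3, 10]]
Step 2: trace = 8, det = -29
Step 3: Discriminant = 8^2 - 4*(-29) = 180
Step 4: Eigenvalues: 10.7082, -2.7082
Step 5: Signature = (# positive eigenvalues) - (# negative eigenvalues) = 0

0


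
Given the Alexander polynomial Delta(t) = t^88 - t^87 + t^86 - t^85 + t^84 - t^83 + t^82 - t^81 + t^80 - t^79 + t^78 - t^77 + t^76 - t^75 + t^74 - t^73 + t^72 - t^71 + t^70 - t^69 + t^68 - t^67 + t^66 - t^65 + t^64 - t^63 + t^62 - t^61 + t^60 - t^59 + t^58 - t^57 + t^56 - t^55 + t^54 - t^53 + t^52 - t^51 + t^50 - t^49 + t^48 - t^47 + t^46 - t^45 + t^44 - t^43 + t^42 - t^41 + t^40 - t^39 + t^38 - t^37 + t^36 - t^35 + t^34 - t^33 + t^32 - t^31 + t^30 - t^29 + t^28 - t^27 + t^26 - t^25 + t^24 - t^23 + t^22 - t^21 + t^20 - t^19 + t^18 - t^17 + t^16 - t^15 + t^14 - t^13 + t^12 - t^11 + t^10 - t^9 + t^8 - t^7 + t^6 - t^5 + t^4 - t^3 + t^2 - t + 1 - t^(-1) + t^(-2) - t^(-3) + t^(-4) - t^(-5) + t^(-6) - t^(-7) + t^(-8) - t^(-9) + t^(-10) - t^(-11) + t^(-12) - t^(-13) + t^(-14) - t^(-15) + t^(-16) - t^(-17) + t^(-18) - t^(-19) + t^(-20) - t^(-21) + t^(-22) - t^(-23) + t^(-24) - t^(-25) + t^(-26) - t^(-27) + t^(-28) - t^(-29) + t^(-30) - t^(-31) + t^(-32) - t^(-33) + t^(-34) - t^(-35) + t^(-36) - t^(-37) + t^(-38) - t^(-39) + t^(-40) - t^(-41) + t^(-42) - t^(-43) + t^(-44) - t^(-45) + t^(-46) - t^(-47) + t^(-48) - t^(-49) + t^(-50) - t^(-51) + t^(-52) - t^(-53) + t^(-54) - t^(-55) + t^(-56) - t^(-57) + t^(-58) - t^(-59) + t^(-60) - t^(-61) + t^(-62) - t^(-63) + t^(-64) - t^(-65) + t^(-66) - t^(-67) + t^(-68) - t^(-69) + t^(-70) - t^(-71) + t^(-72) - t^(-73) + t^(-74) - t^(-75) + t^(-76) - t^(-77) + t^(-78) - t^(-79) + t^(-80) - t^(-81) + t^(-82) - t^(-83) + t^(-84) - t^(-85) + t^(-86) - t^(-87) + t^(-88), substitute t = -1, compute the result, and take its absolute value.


Step 1: The polynomial has 177 terms with alternating signs, exponents from 88 down to -88.
Step 2: Substitute t = -1. The i-th term has coefficient (-1)^i and exponent (m-i),
  so its value is (-1)^i * (-1)^(m-i) = (-1)^m = 1 for every i.
Step 3: All 177 terms equal 1, so Delta(-1) = 177 * (1) = 177
Step 4: |Delta(-1)| = 177

177


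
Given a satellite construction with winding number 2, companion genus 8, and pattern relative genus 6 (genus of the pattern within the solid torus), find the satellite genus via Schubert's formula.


Schubert: g(satellite) = g_rel(pattern) + |winding| * g(companion),
where g_rel(pattern) is the genus of the pattern relative to the solid torus.
= 6 + 2 * 8
= 6 + 16 = 22

22


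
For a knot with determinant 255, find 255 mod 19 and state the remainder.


Step 1: A knot is p-colorable if and only if p divides its determinant.
Step 2: Compute 255 mod 19.
255 = 13 * 19 + 8
Step 3: 255 mod 19 = 8
Step 4: The knot is 19-colorable: no

8


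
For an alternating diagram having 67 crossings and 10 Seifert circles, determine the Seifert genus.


For alternating knots, g = (c - s + 1)/2.
= (67 - 10 + 1)/2
= 58/2 = 29

29


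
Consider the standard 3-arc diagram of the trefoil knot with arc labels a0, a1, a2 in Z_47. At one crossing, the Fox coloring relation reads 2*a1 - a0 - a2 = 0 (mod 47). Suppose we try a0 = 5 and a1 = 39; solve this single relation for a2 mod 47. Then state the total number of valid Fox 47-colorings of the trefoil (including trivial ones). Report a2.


Step 1: Apply the given crossing relation 2*a1 - a0 - a2 = 0 (mod 47).
  a2 = 2*a1 - a0 mod 47
  a2 = 2*39 - 5 mod 47
  a2 = 78 - 5 mod 47
  a2 = 73 mod 47 = 26
Step 2: The trefoil has determinant 3.
  Number of Fox p-colorings (p prime) is p^2 if p = 3, else p.
  Since 47 does not divide 3, only trivial (constant) colorings exist.
  (So the trial a0 = 5, a1 = 39 with a0 != a1 does NOT extend to a valid coloring of the whole trefoil: the other two crossing relations require 3*(a1 - a0) = 0 (mod 47), which fails.)
  Total colorings = 47
Step 3: a2 = 26, total Fox 47-colorings = 47

26


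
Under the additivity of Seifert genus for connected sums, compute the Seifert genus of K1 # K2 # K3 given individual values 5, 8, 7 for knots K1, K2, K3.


The Seifert genus is additive under connected sum.
Seifert genus(K1 # K2 # K3) = (5) + (8) + (7)
= 20

20


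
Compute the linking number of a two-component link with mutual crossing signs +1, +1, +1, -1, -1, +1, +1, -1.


Step 1: Count positive crossings: 5
Step 2: Count negative crossings: 3
Step 3: Sum of signs = 5 - 3 = 2
Step 4: Linking number = sum/2 = 2/2 = 1

1


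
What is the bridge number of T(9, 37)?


The bridge number of T(p,q) is min(p,q).
min(9, 37) = 9

9


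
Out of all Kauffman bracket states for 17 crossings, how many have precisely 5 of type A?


We choose which 5 of 17 crossings get A-smoothings.
C(17, 5) = 17! / (5! * 12!)
= 6188

6188


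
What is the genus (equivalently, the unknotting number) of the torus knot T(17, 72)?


For a torus knot T(p,q), both the unknotting number and genus equal (p-1)(q-1)/2.
= (17-1)(72-1)/2
= 16*71/2
= 1136/2 = 568

568


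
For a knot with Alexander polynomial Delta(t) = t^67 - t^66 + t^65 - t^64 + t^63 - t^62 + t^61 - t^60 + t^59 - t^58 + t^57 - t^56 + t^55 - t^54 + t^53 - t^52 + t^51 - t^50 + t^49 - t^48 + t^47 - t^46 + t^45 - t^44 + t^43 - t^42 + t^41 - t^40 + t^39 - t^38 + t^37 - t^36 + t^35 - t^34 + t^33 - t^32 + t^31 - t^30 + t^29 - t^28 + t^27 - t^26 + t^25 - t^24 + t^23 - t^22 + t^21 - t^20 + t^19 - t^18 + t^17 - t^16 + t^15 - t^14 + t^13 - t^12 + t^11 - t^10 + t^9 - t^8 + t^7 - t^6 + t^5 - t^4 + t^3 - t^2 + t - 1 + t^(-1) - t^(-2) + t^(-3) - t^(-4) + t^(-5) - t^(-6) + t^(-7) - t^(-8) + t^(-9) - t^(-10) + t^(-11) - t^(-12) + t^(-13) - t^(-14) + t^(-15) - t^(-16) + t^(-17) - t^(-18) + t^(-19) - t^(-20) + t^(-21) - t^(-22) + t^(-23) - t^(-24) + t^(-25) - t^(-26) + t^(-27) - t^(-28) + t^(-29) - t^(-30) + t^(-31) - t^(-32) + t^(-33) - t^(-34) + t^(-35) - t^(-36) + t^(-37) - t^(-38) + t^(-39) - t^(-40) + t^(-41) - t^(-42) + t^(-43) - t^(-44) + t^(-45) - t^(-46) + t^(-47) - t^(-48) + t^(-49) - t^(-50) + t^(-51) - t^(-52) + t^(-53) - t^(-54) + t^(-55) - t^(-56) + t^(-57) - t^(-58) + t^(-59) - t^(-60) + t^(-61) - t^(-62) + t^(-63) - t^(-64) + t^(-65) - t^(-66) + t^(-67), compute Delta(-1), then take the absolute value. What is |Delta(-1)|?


Step 1: The polynomial has 135 terms with alternating signs, exponents from 67 down to -67.
Step 2: Substitute t = -1. The i-th term has coefficient (-1)^i and exponent (m-i),
  so its value is (-1)^i * (-1)^(m-i) = (-1)^m = -1 for every i.
Step 3: All 135 terms equal -1, so Delta(-1) = 135 * (-1) = -135
Step 4: |Delta(-1)| = 135

135


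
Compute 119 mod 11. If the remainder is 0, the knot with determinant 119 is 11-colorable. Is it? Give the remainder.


Step 1: A knot is p-colorable if and only if p divides its determinant.
Step 2: Compute 119 mod 11.
119 = 10 * 11 + 9
Step 3: 119 mod 11 = 9
Step 4: The knot is 11-colorable: no

9


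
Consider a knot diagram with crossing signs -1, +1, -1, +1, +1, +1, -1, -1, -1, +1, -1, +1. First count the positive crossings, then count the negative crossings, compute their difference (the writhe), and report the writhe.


Step 1: Count positive crossings (+1).
Positive crossings: 6
Step 2: Count negative crossings (-1).
Negative crossings: 6
Step 3: Writhe = (positive) - (negative)
w = 6 - 6 = 0
Step 4: |w| = 0, and w is zero

0


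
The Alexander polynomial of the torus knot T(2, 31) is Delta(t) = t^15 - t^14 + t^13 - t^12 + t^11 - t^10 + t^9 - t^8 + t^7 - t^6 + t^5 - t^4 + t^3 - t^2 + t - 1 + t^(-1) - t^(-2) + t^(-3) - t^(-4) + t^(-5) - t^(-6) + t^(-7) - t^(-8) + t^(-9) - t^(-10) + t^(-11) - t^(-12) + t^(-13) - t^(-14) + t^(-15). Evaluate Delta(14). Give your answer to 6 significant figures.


Substituting t = 14 into Delta(t) = t^15 - t^14 + t^13 - t^12 + t^11 - t^10 + t^9 - t^8 + t^7 - t^6 + t^5 - t^4 + t^3 - t^2 + t - 1 + t^(-1) - t^(-2) + t^(-3) - t^(-4) + t^(-5) - t^(-6) + t^(-7) - t^(-8) + t^(-9) - t^(-10) + t^(-11) - t^(-12) + t^(-13) - t^(-14) + t^(-15):
Term values: (155568095557812224) + (-11112006825558016) + (793714773254144) + (-56693912375296) + (4049565169664) + (-289254654976) + (20661046784) + (-1475789056) + (105413504) + (-7529536) + (537824) + (-38416) + (2744) + (-196) + (14) + (-1) + (0.0714286) + (-0.00510204) + (0.000364431) + (-2.60308e-05) + (1.85934e-06) + (-1.3281e-07) + (9.48645e-09) + (-6.77604e-10) + (4.84003e-11) + (-3.45716e-12) + (2.4694e-13) + (-1.76386e-14) + (1.2599e-15) + (-8.99927e-17) + (6.42805e-18)
Sum = 1.451968892e+17
Rounded to 6 significant figures: 1.45197e+17

1.45197e+17


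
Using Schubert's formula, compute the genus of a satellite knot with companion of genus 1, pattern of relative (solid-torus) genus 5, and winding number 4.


Schubert: g(satellite) = g_rel(pattern) + |winding| * g(companion),
where g_rel(pattern) is the genus of the pattern relative to the solid torus.
= 5 + 4 * 1
= 5 + 4 = 9

9


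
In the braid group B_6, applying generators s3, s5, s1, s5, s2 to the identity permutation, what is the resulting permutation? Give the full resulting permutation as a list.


Starting with identity [1, 2, 3, 4, 5, 6].
Apply generators in sequence:
  After s3: [1, 2, 4, 3, 5, 6]
  After s5: [1, 2, 4, 3, 6, 5]
  After s1: [2, 1, 4, 3, 6, 5]
  After s5: [2, 1, 4, 3, 5, 6]
  After s2: [2, 4, 1, 3, 5, 6]
Final permutation: [2, 4, 1, 3, 5, 6]

[2, 4, 1, 3, 5, 6]


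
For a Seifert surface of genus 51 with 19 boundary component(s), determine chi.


chi = 2 - 2g - b
= 2 - 2*51 - 19
= 2 - 102 - 19 = -119

-119


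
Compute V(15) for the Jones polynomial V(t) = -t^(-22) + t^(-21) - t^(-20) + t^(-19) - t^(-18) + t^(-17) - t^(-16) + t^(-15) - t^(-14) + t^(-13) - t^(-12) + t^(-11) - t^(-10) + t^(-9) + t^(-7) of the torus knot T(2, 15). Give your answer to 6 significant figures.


Substituting t = 15 into V(t) = -t^(-22) + t^(-21) - t^(-20) + t^(-19) - t^(-18) + t^(-17) - t^(-16) + t^(-15) - t^(-14) + t^(-13) - t^(-12) + t^(-11) - t^(-10) + t^(-9) + t^(-7):
  (-)t^(-22) = -1.33657e-26
  (+)t^(-21) = 2.00486e-25
  (-)t^(-20) = -3.00729e-24
  (+)t^(-19) = 4.51093e-23
  (-)t^(-18) = -6.76639e-22
  (+)t^(-17) = 1.01496e-20
  (-)t^(-16) = -1.52244e-19
  (+)t^(-15) = 2.28366e-18
  (-)t^(-14) = -3.42549e-17
  (+)t^(-13) = 5.13823e-16
  (-)t^(-12) = -7.70735e-15
  (+)t^(-11) = 1.1561e-13
  (-)t^(-10) = -1.73415e-12
  (+)t^(-9) = 2.60123e-11
  (+)t^(-7) = 5.85277e-09
Sum = (-1.33657e-26) + (2.00486e-25) + (-3.00729e-24) + (4.51093e-23) + (-6.76639e-22) + (1.01496e-20) + (-1.52244e-19) + (2.28366e-18) + (-3.42549e-17) + (5.13823e-16) + (-7.70735e-15) + (1.1561e-13) + (-1.73415e-12) + (2.60123e-11) + (5.85277e-09)
= 5.877152873e-09
Rounded to 6 significant figures: 5.87715e-09

5.87715e-09


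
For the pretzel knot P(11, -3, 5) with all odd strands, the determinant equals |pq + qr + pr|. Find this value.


Step 1: Compute pq + qr + pr.
pq = 11*(-3) = -33
qr = (-3)*5 = -15
pr = 11*5 = 55
pq + qr + pr = -33 + (-15) + 55 = 7
Step 2: Take absolute value.
det(P(11,-3,5)) = |7| = 7

7


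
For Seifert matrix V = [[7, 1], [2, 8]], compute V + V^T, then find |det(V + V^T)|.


Step 1: Form V + V^T where V = [[7, 1], [2, 8]]
  V^T = [[7, 2], [1, 8]]
  V + V^T = [[14, 3], [3, 16]]
Step 2: det(V + V^T) = 14*16 - 3*3
  = 224 - 9 = 215
Step 3: Knot determinant = |det(V + V^T)| = |215| = 215

215


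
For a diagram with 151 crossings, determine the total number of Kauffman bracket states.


Each crossing contributes 2 choices (A-smoothing or B-smoothing).
Total states = 2^151 = 2854495385411919762116571938898990272765493248

2854495385411919762116571938898990272765493248


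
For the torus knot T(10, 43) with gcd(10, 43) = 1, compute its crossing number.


For a torus knot T(p, q) with gcd(p,q)=1,
the crossing number is min(p*(q-1), q*(p-1)).
p*(q-1) = 10*42 = 420
q*(p-1) = 43*9 = 387
min(420, 387) = 387

387


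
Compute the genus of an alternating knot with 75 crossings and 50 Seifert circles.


For alternating knots, g = (c - s + 1)/2.
= (75 - 50 + 1)/2
= 26/2 = 13

13


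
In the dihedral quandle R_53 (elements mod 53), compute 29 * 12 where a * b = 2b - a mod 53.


29 * 12 = 2*12 - 29 mod 53
= 24 - 29 mod 53
= -5 mod 53 = 48

48


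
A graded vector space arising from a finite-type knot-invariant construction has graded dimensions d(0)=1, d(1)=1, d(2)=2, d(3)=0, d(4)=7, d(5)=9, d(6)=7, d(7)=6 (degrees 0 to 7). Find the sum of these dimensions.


Total dimension = d(0) + d(1) + ... + d(7)
= 1 + 1 + 2 + 0 + 7 + 9 + 7 + 6
= 33

33


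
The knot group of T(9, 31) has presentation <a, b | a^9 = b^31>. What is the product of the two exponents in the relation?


The relation is a^9 = b^31.
Product of exponents = 9 * 31
= 279

279


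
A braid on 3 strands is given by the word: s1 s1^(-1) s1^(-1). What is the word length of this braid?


The word length counts the number of generators (including inverses).
Listing each generator: s1, s1^(-1), s1^(-1)
There are 3 generators in this braid word.

3


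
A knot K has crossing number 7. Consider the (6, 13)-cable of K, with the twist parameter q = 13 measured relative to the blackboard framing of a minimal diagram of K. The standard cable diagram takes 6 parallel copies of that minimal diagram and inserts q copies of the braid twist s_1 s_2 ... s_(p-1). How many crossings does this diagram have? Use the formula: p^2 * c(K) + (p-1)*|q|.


Step 1: Each of the c(K) crossings of the companion diagram becomes p*p = p^2 crossings among the p parallel strands, and each of the |q| twists s_1 s_2 ... s_(p-1) adds (p-1) crossings.
  Crossings = p^2 * c(K) + (p-1)*|q|
Step 2: = 6^2 * 7 + (6-1)*13
Step 3: = 36*7 + 5*13
Step 4: = 252 + 65 = 317

317


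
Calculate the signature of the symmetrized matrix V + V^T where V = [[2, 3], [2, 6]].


Step 1: V + V^T = [[4, 5], [5, 12]]
Step 2: trace = 16, det = 23
Step 3: Discriminant = 16^2 - 4*23 = 164
Step 4: Eigenvalues: 14.4031, 1.59688
Step 5: Signature = (# positive eigenvalues) - (# negative eigenvalues) = 2

2


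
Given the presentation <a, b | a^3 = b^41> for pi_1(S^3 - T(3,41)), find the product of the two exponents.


The relation is a^3 = b^41.
Product of exponents = 3 * 41
= 123

123


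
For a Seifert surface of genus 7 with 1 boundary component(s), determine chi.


chi = 2 - 2g - b
= 2 - 2*7 - 1
= 2 - 14 - 1 = -13

-13


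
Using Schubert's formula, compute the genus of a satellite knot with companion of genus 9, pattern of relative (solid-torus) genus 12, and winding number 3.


Schubert: g(satellite) = g_rel(pattern) + |winding| * g(companion),
where g_rel(pattern) is the genus of the pattern relative to the solid torus.
= 12 + 3 * 9
= 12 + 27 = 39

39


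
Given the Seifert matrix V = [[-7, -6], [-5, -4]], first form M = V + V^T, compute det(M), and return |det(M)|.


Step 1: Form V + V^T where V = [[-7, -6], [-5, -4]]
  V^T = [[-7, -5], [-6, -4]]
  V + V^T = [[-14, -11], [-11, -8]]
Step 2: det(V + V^T) = (-14)*(-8) - (-11)*(-11)
  = 112 - 121 = -9
Step 3: Knot determinant = |det(V + V^T)| = |-9| = 9

9


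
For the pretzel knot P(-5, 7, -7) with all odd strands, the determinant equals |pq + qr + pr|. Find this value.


Step 1: Compute pq + qr + pr.
pq = (-5)*7 = -35
qr = 7*(-7) = -49
pr = (-5)*(-7) = 35
pq + qr + pr = -35 + (-49) + 35 = -49
Step 2: Take absolute value.
det(P(-5,7,-7)) = |-49| = 49

49


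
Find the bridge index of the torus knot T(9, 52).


The bridge number of T(p,q) is min(p,q).
min(9, 52) = 9

9


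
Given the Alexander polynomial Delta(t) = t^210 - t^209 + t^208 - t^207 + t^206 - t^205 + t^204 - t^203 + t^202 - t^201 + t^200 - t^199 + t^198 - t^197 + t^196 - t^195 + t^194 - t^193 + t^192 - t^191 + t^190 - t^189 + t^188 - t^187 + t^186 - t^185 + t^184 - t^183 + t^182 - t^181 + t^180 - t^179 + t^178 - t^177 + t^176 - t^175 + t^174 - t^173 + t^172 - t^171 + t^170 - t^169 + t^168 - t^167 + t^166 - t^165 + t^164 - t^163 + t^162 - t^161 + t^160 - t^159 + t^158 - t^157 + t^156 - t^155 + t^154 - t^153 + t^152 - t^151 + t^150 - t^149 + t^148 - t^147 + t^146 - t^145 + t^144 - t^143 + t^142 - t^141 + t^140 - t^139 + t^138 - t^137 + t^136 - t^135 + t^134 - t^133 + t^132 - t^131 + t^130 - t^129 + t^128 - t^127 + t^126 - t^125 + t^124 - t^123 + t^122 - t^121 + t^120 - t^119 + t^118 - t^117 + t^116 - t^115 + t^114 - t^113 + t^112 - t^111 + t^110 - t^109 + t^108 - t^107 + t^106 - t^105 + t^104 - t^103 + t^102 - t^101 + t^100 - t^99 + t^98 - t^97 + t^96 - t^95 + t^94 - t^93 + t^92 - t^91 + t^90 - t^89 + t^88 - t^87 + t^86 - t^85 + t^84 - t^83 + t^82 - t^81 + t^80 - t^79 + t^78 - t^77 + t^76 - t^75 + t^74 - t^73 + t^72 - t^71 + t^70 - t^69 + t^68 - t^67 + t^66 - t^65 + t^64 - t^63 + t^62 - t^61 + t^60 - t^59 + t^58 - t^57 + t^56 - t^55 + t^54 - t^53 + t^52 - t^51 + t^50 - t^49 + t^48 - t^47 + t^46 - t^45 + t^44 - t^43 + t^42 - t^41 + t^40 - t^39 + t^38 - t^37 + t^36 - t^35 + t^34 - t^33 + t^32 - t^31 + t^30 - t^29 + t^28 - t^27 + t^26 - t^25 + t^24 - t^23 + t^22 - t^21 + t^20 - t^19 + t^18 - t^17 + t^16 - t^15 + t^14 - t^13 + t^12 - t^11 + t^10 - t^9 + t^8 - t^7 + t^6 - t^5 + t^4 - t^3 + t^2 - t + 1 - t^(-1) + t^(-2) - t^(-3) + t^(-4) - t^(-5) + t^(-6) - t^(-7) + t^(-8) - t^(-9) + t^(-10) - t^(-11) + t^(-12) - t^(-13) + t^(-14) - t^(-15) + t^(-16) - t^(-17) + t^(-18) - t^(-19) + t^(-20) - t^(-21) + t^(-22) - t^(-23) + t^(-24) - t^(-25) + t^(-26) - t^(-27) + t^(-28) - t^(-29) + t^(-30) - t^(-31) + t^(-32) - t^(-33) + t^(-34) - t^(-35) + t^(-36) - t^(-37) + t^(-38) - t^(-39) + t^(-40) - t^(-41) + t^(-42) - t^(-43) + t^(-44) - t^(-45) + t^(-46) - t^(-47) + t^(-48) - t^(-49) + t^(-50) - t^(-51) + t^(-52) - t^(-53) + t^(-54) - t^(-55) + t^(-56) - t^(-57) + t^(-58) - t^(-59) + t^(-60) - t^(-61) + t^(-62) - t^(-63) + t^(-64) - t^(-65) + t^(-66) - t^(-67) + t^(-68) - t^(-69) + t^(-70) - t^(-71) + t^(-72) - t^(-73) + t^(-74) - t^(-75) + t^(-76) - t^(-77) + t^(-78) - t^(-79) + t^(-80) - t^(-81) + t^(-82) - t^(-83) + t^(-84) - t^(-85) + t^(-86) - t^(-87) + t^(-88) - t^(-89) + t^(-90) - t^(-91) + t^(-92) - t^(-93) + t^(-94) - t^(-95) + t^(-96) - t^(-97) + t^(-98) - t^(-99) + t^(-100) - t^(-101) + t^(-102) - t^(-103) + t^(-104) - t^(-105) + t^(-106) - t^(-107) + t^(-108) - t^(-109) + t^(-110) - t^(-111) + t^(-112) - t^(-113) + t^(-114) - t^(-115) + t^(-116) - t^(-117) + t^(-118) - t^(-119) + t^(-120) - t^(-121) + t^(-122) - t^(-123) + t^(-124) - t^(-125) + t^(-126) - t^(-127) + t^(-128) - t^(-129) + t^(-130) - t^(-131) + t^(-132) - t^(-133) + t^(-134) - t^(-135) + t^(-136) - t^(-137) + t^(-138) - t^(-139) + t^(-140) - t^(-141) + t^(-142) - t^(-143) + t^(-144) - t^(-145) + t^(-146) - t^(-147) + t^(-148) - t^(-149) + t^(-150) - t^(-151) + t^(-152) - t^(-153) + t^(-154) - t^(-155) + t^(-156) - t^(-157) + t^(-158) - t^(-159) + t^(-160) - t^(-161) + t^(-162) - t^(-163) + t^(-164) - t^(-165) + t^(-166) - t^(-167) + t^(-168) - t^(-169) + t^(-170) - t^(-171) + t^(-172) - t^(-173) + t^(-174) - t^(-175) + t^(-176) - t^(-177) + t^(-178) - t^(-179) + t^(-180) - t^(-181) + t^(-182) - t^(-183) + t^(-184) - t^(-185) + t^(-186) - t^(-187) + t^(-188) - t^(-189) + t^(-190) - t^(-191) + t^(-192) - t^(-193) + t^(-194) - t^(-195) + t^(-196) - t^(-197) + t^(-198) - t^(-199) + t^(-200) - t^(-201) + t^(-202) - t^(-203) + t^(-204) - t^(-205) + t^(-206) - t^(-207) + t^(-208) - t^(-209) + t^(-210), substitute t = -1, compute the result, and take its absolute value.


Step 1: The polynomial has 421 terms with alternating signs, exponents from 210 down to -210.
Step 2: Substitute t = -1. The i-th term has coefficient (-1)^i and exponent (m-i),
  so its value is (-1)^i * (-1)^(m-i) = (-1)^m = 1 for every i.
Step 3: All 421 terms equal 1, so Delta(-1) = 421 * (1) = 421
Step 4: |Delta(-1)| = 421

421


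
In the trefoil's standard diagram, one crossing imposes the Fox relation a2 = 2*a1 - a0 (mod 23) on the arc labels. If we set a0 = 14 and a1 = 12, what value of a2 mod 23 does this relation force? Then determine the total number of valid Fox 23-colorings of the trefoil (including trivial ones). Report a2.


Step 1: Apply the given crossing relation 2*a1 - a0 - a2 = 0 (mod 23).
  a2 = 2*a1 - a0 mod 23
  a2 = 2*12 - 14 mod 23
  a2 = 24 - 14 mod 23
  a2 = 10 mod 23 = 10
Step 2: The trefoil has determinant 3.
  Number of Fox p-colorings (p prime) is p^2 if p = 3, else p.
  Since 23 does not divide 3, only trivial (constant) colorings exist.
  (So the trial a0 = 14, a1 = 12 with a0 != a1 does NOT extend to a valid coloring of the whole trefoil: the other two crossing relations require 3*(a1 - a0) = 0 (mod 23), which fails.)
  Total colorings = 23
Step 3: a2 = 10, total Fox 23-colorings = 23

10


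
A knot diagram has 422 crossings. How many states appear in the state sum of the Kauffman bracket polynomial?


Each crossing contributes 2 choices (A-smoothing or B-smoothing).
Total states = 2^422 = 10830740992659433045228180406808920716548582325686783496759685861775864483615725089999900023844295226942934417817982702456930304

10830740992659433045228180406808920716548582325686783496759685861775864483615725089999900023844295226942934417817982702456930304


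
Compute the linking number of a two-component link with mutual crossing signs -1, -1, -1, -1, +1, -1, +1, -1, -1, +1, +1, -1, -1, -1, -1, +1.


Step 1: Count positive crossings: 5
Step 2: Count negative crossings: 11
Step 3: Sum of signs = 5 - 11 = -6
Step 4: Linking number = sum/2 = -6/2 = -3

-3


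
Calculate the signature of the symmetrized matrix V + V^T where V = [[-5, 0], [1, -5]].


Step 1: V + V^T = [[-10, 1], [1, -10]]
Step 2: trace = -20, det = 99
Step 3: Discriminant = (-20)^2 - 4*99 = 4
Step 4: Eigenvalues: -9, -11
Step 5: Signature = (# positive eigenvalues) - (# negative eigenvalues) = -2

-2


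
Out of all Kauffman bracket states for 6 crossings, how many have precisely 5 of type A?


We choose which 5 of 6 crossings get A-smoothings.
C(6, 5) = 6! / (5! * 1!)
= 6

6


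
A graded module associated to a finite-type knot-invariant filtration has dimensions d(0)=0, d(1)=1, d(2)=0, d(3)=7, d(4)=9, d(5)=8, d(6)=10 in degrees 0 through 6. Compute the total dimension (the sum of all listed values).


Total dimension = d(0) + d(1) + ... + d(6)
= 0 + 1 + 0 + 7 + 9 + 8 + 10
= 35

35


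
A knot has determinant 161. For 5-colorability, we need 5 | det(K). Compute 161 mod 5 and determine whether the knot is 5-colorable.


Step 1: A knot is p-colorable if and only if p divides its determinant.
Step 2: Compute 161 mod 5.
161 = 32 * 5 + 1
Step 3: 161 mod 5 = 1
Step 4: The knot is 5-colorable: no

1


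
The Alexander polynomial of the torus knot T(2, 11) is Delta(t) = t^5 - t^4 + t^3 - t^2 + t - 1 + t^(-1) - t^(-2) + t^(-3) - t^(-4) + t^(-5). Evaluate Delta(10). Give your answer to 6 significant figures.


Substituting t = 10 into Delta(t) = t^5 - t^4 + t^3 - t^2 + t - 1 + t^(-1) - t^(-2) + t^(-3) - t^(-4) + t^(-5):
Term values: (100000) + (-10000) + (1000) + (-100) + (10) + (-1) + (0.1) + (-0.01) + (0.001) + (-0.0001) + (1e-05)
Sum = 90909.09091
Rounded to 6 significant figures: 90909.1

90909.1


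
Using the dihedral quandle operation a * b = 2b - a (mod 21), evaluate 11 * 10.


11 * 10 = 2*10 - 11 mod 21
= 20 - 11 mod 21
= 9 mod 21 = 9

9


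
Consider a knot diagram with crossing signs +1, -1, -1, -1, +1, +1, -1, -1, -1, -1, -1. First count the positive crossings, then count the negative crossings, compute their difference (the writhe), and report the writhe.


Step 1: Count positive crossings (+1).
Positive crossings: 3
Step 2: Count negative crossings (-1).
Negative crossings: 8
Step 3: Writhe = (positive) - (negative)
w = 3 - 8 = -5
Step 4: |w| = 5, and w is negative

-5


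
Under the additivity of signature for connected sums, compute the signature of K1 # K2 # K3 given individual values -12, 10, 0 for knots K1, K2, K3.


The signature is additive under connected sum.
signature(K1 # K2 # K3) = (-12) + (10) + (0)
= -2

-2


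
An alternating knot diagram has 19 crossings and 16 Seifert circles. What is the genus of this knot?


For alternating knots, g = (c - s + 1)/2.
= (19 - 16 + 1)/2
= 4/2 = 2

2


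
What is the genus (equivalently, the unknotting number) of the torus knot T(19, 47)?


For a torus knot T(p,q), both the unknotting number and genus equal (p-1)(q-1)/2.
= (19-1)(47-1)/2
= 18*46/2
= 828/2 = 414

414


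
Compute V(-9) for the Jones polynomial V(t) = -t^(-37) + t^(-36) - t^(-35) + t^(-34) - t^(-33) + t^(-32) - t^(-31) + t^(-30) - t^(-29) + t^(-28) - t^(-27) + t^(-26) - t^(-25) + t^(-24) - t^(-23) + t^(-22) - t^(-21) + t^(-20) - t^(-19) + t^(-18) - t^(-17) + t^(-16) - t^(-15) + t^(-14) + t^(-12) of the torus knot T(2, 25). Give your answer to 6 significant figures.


Substituting t = -9 into V(t) = -t^(-37) + t^(-36) - t^(-35) + t^(-34) - t^(-33) + t^(-32) - t^(-31) + t^(-30) - t^(-29) + t^(-28) - t^(-27) + t^(-26) - t^(-25) + t^(-24) - t^(-23) + t^(-22) - t^(-21) + t^(-20) - t^(-19) + t^(-18) - t^(-17) + t^(-16) - t^(-15) + t^(-14) + t^(-12):
  (-)t^(-37) = 4.93205e-36
  (+)t^(-36) = 4.43884e-35
  (-)t^(-35) = 3.99496e-34
  (+)t^(-34) = 3.59546e-33
  (-)t^(-33) = 3.23592e-32
  (+)t^(-32) = 2.91232e-31
  (-)t^(-31) = 2.62109e-30
  (+)t^(-30) = 2.35898e-29
  (-)t^(-29) = 2.12308e-28
  (+)t^(-28) = 1.91078e-27
  (-)t^(-27) = 1.7197e-26
  (+)t^(-26) = 1.54773e-25
  (-)t^(-25) = 1.39296e-24
  (+)t^(-24) = 1.25366e-23
  (-)t^(-23) = 1.12829e-22
  (+)t^(-22) = 1.01546e-21
  (-)t^(-21) = 9.13918e-21
  (+)t^(-20) = 8.22526e-20
  (-)t^(-19) = 7.40274e-19
  (+)t^(-18) = 6.66246e-18
  (-)t^(-17) = 5.99622e-17
  (+)t^(-16) = 5.3966e-16
  (-)t^(-15) = 4.85694e-15
  (+)t^(-14) = 4.37124e-14
  (+)t^(-12) = 3.54071e-12
Sum = (4.93205e-36) + (4.43884e-35) + (3.99496e-34) + (3.59546e-33) + (3.23592e-32) + (2.91232e-31) + (2.62109e-30) + (2.35898e-29) + (2.12308e-28) + (1.91078e-27) + (1.7197e-26) + (1.54773e-25) + (1.39296e-24) + (1.25366e-23) + (1.12829e-22) + (1.01546e-21) + (9.13918e-21) + (8.22526e-20) + (7.40274e-19) + (6.66246e-18) + (5.99622e-17) + (5.3966e-16) + (4.85694e-15) + (4.37124e-14) + (3.54071e-12)
= 3.589882636e-12
Rounded to 6 significant figures: 3.58988e-12

3.58988e-12
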